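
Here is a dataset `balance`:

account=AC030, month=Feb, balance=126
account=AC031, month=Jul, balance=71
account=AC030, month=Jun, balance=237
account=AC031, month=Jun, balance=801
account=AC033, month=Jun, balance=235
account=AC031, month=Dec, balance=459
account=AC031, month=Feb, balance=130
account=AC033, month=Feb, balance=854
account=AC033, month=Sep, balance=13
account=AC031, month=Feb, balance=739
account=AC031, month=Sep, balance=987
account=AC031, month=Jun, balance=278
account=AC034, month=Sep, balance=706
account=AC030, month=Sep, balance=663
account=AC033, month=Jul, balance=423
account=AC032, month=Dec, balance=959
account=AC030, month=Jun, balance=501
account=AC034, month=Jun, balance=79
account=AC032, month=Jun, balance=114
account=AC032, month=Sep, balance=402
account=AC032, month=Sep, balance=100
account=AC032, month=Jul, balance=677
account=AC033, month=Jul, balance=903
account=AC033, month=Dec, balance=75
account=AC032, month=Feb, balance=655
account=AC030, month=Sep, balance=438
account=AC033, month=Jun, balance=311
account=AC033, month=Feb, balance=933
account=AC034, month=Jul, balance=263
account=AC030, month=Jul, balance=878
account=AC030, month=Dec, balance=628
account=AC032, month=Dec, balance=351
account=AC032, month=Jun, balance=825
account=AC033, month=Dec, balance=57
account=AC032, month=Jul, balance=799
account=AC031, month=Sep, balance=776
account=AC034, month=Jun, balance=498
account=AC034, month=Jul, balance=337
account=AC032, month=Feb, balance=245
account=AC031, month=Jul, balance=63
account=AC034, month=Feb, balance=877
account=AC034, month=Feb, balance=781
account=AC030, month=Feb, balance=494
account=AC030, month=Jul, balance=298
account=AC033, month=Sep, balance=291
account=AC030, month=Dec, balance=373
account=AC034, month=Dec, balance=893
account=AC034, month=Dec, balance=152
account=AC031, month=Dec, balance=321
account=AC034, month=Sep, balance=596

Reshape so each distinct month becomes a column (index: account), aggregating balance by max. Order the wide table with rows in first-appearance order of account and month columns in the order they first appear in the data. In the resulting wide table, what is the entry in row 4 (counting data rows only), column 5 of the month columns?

706

With rows in first-appearance order of account, row 4 is account=AC034. month columns in first-appearance order: Feb, Jul, Jun, Dec, Sep; column 5 is Sep.
Long rows with account=AC034, month=Sep: max(706, 596) = 706.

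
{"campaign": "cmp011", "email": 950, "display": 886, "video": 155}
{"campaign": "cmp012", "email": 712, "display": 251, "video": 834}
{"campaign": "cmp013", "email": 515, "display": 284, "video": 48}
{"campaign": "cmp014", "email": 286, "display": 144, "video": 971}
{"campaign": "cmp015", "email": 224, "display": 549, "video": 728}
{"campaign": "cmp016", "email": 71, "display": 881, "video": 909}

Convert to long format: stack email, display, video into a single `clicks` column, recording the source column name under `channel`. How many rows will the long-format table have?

6 campaign values × 3 melted columns = 18 rows.

18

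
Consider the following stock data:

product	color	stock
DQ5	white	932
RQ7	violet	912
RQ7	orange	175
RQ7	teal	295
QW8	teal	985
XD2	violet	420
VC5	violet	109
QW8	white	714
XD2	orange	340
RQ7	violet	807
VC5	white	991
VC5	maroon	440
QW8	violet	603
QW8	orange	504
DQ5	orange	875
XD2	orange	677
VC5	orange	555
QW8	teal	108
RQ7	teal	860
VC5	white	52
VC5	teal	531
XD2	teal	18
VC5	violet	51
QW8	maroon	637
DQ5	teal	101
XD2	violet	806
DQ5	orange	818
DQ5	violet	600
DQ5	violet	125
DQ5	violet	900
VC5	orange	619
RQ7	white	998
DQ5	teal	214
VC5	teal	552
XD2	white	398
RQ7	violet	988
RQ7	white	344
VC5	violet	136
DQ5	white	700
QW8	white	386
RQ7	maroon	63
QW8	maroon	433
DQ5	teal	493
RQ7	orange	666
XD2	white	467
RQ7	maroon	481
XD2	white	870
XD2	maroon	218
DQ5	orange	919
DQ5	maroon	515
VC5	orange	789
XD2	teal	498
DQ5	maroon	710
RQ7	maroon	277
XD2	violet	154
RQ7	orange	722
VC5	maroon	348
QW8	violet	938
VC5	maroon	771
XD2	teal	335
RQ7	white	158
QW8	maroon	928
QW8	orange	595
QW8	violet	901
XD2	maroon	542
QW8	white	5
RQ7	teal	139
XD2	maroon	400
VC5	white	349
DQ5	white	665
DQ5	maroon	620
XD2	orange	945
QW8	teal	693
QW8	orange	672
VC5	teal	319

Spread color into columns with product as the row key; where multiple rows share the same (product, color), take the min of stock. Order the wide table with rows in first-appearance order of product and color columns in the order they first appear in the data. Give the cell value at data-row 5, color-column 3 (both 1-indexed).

555

With rows in first-appearance order of product, row 5 is product=VC5. color columns in first-appearance order: white, violet, orange, teal, maroon; column 3 is orange.
Long rows with product=VC5, color=orange: min(555, 619, 789) = 555.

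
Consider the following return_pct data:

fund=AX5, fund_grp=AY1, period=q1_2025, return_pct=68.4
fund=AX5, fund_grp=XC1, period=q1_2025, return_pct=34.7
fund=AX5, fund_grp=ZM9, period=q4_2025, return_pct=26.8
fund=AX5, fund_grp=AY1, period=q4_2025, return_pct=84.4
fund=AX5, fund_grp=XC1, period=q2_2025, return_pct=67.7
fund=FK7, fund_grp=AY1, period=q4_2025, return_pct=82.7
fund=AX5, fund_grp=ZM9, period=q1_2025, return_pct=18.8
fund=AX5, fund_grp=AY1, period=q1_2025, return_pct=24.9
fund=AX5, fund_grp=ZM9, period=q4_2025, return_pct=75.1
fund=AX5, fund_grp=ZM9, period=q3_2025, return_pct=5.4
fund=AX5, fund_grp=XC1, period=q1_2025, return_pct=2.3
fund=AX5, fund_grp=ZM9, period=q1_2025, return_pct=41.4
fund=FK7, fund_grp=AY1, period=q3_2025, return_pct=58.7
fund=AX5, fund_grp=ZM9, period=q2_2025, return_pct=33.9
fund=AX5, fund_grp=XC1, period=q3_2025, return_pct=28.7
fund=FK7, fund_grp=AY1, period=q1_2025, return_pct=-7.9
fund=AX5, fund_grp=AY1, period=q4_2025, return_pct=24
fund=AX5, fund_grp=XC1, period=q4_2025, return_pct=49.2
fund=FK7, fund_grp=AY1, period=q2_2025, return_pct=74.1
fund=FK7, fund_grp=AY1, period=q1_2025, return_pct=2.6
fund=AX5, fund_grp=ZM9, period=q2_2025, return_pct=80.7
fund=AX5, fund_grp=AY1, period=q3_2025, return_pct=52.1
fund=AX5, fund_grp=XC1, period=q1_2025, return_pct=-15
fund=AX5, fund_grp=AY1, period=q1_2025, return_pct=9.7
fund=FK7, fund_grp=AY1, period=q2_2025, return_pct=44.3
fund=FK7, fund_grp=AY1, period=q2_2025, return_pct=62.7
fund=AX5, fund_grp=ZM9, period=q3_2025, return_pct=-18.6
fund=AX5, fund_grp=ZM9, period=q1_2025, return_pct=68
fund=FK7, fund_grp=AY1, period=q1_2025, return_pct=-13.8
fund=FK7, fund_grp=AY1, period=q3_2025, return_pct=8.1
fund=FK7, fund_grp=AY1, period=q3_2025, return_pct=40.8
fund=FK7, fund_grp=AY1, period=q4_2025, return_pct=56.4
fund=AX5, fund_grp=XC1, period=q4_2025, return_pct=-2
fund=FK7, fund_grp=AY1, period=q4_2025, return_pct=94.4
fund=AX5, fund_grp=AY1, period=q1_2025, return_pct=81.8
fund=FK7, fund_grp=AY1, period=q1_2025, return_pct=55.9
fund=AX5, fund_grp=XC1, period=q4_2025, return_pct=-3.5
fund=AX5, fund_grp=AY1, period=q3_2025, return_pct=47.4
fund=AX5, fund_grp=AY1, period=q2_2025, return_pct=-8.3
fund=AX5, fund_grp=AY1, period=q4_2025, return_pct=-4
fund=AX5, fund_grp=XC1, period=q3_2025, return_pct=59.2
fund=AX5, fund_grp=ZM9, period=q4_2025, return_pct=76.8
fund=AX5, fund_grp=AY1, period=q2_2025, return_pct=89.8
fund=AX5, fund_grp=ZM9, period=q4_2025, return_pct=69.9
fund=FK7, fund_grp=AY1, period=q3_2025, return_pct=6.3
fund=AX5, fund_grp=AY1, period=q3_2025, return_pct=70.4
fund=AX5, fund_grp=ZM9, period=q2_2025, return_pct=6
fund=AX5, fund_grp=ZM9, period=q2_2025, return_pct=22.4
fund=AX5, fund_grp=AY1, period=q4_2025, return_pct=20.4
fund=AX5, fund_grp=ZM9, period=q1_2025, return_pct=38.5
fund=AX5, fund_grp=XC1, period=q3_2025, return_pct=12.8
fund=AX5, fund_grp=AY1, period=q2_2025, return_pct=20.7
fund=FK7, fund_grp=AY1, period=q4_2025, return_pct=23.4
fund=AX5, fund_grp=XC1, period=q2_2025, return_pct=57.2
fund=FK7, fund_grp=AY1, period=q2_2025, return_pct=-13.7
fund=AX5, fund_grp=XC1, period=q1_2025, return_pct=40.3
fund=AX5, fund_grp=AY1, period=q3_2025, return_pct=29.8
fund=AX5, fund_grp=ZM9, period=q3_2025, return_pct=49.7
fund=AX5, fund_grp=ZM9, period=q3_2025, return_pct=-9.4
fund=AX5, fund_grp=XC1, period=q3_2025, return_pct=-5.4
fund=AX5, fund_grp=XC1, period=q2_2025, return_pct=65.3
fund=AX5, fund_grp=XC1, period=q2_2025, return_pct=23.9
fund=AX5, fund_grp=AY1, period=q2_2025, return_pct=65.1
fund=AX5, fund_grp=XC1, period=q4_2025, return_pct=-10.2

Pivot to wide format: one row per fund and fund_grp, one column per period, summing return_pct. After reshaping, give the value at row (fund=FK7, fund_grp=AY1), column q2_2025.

Rows with fund=FK7, fund_grp=AY1 and period=q2_2025: return_pct values are 74.1, 44.3, 62.7, -13.7.
74.1 + 44.3 + 62.7 + -13.7 = 167.4.

167.4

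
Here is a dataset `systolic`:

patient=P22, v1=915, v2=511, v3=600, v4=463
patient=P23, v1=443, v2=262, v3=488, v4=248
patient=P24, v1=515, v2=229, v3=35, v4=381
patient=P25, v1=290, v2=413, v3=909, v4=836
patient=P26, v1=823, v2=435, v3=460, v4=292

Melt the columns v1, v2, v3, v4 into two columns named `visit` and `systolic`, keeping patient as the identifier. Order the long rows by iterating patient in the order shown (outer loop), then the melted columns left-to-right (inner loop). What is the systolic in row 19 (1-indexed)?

20 rows total (5 × 4). Row 19: index ⌊(19-1)/4⌋ = 4 into patient → P26; (19-1) mod 4 = 2 into the melted columns → v3.
So row 19 is (P26, v3, 460); systolic = 460.

460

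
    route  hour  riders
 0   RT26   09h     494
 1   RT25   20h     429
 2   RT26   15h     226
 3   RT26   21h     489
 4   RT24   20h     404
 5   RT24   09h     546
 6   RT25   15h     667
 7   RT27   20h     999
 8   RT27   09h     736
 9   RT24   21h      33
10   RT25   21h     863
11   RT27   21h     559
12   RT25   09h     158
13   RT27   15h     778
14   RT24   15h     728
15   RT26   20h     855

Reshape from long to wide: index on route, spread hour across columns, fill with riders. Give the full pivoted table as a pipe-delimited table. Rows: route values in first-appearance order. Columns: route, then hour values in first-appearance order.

Columns: route plus the 4 distinct hour values (09h, 20h, 15h, 21h).
For example, row RT26 column 09h takes riders=494 from the long row (RT26, 09h).

| route | 09h | 20h | 15h | 21h |
| RT26 | 494 | 855 | 226 | 489 |
| RT25 | 158 | 429 | 667 | 863 |
| RT24 | 546 | 404 | 728 | 33 |
| RT27 | 736 | 999 | 778 | 559 |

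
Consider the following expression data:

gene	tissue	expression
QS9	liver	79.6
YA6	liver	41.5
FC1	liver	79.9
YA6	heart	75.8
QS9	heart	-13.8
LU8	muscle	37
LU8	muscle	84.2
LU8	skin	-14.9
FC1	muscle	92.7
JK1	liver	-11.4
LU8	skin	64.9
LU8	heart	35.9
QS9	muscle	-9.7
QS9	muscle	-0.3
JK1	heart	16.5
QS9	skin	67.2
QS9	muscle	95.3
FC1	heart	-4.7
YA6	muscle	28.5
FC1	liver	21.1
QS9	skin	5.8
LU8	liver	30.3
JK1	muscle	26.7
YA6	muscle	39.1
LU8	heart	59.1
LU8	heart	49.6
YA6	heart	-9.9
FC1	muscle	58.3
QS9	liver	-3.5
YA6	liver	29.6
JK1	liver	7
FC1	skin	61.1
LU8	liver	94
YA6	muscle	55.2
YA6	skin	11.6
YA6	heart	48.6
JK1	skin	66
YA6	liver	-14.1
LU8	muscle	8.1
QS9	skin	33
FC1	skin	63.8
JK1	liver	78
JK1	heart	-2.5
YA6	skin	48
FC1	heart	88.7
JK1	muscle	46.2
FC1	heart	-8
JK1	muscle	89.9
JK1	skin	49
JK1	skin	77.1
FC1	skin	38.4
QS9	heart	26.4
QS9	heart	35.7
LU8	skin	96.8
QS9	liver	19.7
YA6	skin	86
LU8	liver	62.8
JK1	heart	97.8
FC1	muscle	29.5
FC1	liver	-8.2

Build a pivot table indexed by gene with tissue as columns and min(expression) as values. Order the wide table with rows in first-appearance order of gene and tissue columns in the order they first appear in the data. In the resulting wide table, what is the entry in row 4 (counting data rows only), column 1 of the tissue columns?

30.3

With rows in first-appearance order of gene, row 4 is gene=LU8. tissue columns in first-appearance order: liver, heart, muscle, skin; column 1 is liver.
Long rows with gene=LU8, tissue=liver: min(30.3, 94, 62.8) = 30.3.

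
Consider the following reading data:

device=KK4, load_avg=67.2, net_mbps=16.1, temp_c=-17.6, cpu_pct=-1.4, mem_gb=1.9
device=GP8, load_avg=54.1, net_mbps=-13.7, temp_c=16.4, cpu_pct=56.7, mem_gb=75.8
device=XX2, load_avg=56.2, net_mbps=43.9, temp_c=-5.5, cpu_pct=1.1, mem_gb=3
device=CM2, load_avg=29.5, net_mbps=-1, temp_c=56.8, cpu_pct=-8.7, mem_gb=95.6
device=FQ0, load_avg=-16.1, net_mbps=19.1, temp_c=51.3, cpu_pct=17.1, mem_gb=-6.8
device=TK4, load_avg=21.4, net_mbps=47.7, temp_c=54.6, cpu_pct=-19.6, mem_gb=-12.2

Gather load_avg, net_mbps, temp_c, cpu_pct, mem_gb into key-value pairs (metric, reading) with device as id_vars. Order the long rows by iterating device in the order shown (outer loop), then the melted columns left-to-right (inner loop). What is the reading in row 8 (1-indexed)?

16.4

30 rows total (6 × 5). Row 8: index ⌊(8-1)/5⌋ = 1 into device → GP8; (8-1) mod 5 = 2 into the melted columns → temp_c.
So row 8 is (GP8, temp_c, 16.4); reading = 16.4.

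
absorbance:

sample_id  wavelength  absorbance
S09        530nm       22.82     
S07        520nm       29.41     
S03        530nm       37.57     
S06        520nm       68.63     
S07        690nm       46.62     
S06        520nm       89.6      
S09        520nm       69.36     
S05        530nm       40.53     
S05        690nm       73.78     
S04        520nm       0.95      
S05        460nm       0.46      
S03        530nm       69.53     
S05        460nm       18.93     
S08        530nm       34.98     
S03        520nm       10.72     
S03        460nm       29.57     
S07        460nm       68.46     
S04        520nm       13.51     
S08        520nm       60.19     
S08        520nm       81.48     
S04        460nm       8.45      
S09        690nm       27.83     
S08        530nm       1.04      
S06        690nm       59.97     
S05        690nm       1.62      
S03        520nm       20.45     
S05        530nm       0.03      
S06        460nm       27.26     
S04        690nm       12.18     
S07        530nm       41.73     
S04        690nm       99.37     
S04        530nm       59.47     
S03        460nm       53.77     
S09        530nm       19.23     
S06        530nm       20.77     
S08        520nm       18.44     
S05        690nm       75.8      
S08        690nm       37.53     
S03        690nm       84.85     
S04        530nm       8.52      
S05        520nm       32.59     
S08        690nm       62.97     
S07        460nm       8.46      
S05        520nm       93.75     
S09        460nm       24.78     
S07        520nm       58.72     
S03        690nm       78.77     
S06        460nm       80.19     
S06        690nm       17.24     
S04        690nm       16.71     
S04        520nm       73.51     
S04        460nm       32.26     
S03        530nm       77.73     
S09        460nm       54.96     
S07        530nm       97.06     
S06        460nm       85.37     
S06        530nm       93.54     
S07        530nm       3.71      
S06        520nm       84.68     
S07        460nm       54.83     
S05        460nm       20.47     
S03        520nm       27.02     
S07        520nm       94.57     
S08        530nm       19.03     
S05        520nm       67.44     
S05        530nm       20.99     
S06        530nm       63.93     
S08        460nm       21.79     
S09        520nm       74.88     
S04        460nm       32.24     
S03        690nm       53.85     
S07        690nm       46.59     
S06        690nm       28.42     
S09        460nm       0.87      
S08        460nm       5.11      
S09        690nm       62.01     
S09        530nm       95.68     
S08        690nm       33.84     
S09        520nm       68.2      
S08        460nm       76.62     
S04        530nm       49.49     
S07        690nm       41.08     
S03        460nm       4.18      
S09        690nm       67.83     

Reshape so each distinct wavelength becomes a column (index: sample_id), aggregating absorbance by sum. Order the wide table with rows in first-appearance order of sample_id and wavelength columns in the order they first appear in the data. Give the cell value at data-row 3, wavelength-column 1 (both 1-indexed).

184.83

With rows in first-appearance order of sample_id, row 3 is sample_id=S03. wavelength columns in first-appearance order: 530nm, 520nm, 690nm, 460nm; column 1 is 530nm.
Long rows with sample_id=S03, wavelength=530nm: 37.57 + 69.53 + 77.73 = 184.83.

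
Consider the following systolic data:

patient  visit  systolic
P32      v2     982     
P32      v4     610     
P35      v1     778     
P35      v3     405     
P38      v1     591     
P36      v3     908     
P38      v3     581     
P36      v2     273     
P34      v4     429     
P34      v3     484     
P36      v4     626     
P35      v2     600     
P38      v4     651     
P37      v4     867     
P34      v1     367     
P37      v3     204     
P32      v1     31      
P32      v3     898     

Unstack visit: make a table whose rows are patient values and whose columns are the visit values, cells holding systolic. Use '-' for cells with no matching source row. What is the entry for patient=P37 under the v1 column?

-

No long-format row has patient=P37 and visit=v1, so the cell is -.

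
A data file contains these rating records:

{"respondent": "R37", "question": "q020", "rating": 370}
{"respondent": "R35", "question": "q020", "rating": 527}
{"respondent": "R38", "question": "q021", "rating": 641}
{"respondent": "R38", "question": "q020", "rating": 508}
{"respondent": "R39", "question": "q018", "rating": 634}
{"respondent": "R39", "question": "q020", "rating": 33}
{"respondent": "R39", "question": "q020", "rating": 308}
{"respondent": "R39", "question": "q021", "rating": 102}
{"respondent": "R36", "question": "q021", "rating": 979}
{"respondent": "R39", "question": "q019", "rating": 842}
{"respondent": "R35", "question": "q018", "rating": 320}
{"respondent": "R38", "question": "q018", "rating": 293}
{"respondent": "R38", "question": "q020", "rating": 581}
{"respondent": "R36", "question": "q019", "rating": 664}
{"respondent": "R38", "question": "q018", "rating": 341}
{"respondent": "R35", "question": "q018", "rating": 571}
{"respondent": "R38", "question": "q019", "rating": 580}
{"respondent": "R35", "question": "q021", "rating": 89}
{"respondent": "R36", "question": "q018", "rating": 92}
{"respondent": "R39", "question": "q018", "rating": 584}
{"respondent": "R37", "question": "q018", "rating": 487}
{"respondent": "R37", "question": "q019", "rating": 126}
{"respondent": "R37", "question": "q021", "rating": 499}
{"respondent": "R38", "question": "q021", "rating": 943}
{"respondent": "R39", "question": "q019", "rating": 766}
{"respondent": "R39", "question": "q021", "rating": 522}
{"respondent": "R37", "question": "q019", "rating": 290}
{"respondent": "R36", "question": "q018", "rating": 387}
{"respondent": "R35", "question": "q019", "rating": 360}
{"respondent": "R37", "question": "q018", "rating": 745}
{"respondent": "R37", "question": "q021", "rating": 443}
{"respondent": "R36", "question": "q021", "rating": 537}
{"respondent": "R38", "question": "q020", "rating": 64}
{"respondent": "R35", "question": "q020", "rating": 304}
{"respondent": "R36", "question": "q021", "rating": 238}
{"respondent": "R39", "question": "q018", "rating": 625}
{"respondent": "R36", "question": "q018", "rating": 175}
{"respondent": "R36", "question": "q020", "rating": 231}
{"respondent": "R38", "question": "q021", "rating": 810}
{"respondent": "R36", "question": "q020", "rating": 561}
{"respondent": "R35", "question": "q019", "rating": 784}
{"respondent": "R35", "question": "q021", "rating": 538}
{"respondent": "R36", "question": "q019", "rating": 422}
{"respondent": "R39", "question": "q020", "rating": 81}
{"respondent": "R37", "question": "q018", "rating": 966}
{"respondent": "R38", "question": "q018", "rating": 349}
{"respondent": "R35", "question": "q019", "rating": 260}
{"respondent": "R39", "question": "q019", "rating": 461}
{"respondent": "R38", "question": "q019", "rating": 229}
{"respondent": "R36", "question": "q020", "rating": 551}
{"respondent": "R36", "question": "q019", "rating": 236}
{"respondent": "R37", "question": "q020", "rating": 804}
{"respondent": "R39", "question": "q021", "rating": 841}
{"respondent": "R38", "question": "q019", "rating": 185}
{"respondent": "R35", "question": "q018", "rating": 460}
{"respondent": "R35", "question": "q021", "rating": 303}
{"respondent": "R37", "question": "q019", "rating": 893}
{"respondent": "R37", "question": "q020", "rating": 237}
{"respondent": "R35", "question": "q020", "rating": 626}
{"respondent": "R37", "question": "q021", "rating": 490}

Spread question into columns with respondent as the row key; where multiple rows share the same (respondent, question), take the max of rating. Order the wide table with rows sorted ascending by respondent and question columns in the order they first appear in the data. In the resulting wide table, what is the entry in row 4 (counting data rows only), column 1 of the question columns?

With rows sorted ascending by respondent, row 4 is respondent=R38. question columns in first-appearance order: q020, q021, q018, q019; column 1 is q020.
Long rows with respondent=R38, question=q020: max(508, 581, 64) = 581.

581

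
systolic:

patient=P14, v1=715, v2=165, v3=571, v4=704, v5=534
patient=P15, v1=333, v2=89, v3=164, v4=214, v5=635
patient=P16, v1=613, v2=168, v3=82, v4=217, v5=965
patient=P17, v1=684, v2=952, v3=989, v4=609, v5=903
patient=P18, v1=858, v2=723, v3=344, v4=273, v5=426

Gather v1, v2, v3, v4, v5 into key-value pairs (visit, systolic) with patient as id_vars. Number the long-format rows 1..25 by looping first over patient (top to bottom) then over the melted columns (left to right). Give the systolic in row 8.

164

25 rows total (5 × 5). Row 8: index ⌊(8-1)/5⌋ = 1 into patient → P15; (8-1) mod 5 = 2 into the melted columns → v3.
So row 8 is (P15, v3, 164); systolic = 164.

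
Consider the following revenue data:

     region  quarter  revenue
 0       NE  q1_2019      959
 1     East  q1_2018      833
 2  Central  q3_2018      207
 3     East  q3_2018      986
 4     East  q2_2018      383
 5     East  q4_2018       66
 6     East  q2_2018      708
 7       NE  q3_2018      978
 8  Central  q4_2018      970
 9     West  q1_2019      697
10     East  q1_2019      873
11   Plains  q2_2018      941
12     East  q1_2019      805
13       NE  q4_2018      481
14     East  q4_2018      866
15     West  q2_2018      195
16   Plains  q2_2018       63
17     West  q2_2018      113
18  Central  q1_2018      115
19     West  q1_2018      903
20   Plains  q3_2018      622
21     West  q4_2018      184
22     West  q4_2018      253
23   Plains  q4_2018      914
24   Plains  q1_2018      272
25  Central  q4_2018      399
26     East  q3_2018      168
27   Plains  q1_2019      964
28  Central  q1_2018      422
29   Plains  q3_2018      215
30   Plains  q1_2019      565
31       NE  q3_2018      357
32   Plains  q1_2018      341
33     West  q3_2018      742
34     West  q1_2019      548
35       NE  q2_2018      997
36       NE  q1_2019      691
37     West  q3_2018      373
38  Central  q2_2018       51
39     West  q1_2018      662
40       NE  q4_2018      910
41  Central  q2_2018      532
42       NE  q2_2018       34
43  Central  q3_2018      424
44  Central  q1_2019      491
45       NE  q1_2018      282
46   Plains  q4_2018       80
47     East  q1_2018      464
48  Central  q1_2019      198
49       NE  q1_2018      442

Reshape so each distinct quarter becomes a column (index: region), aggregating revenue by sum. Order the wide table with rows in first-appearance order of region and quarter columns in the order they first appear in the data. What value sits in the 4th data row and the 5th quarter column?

With rows in first-appearance order of region, row 4 is region=West. quarter columns in first-appearance order: q1_2019, q1_2018, q3_2018, q2_2018, q4_2018; column 5 is q4_2018.
Long rows with region=West, quarter=q4_2018: 184 + 253 = 437.

437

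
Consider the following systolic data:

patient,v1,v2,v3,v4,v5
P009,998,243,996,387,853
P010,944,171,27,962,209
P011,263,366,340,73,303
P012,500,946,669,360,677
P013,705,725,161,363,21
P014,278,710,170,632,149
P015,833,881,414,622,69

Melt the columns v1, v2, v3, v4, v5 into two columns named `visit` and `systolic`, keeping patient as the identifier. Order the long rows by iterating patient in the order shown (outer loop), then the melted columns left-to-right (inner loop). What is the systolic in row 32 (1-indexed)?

881

35 rows total (7 × 5). Row 32: index ⌊(32-1)/5⌋ = 6 into patient → P015; (32-1) mod 5 = 1 into the melted columns → v2.
So row 32 is (P015, v2, 881); systolic = 881.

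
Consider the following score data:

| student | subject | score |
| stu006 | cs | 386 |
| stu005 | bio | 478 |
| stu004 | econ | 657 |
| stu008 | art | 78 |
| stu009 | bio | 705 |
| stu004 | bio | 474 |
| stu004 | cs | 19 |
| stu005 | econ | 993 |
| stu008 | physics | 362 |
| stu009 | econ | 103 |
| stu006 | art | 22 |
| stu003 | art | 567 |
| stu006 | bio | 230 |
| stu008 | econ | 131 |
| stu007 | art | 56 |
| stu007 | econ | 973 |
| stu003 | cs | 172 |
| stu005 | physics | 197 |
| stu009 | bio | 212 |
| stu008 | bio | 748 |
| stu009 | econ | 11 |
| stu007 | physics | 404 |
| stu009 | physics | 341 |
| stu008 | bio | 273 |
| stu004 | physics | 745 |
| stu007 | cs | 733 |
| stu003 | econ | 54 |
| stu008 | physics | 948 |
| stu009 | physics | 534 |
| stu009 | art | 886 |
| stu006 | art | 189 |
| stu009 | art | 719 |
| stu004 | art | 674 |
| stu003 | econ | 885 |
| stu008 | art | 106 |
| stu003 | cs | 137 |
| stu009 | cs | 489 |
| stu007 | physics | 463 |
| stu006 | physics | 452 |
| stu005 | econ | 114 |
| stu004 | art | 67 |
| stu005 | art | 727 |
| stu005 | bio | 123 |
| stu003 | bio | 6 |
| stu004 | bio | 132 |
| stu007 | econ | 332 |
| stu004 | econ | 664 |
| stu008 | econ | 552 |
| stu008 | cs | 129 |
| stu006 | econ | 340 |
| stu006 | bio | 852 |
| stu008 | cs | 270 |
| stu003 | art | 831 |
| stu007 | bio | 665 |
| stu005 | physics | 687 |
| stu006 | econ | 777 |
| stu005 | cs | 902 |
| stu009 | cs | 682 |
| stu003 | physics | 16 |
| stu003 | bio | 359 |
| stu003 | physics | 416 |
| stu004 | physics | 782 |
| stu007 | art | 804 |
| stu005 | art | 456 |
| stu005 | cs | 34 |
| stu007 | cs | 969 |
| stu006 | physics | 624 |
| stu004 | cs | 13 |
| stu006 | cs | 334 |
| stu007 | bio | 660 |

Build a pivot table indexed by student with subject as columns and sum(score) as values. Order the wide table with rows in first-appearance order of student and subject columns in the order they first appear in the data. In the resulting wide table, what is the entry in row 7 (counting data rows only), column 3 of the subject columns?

With rows in first-appearance order of student, row 7 is student=stu007. subject columns in first-appearance order: cs, bio, econ, art, physics; column 3 is econ.
Long rows with student=stu007, subject=econ: 973 + 332 = 1305.

1305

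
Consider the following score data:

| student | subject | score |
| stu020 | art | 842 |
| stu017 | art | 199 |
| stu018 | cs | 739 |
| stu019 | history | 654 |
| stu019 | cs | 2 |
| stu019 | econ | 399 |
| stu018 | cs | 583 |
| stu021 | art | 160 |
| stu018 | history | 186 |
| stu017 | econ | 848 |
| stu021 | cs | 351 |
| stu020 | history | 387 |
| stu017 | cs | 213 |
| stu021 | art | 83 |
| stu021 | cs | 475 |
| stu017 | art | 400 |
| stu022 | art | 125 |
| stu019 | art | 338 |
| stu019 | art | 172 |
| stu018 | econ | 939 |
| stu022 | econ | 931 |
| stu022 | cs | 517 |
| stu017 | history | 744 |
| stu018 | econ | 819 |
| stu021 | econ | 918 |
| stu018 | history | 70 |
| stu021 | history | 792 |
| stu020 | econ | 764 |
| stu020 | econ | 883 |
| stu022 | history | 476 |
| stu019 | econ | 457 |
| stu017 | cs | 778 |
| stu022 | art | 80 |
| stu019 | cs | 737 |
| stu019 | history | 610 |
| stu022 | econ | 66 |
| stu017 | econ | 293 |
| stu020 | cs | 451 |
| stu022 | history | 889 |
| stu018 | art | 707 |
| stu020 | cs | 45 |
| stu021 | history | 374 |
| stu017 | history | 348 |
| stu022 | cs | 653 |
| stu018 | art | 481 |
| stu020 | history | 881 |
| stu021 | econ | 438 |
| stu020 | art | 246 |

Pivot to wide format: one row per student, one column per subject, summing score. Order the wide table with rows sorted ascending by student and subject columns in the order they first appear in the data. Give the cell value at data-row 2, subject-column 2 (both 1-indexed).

1322

With rows sorted ascending by student, row 2 is student=stu018. subject columns in first-appearance order: art, cs, history, econ; column 2 is cs.
Long rows with student=stu018, subject=cs: 739 + 583 = 1322.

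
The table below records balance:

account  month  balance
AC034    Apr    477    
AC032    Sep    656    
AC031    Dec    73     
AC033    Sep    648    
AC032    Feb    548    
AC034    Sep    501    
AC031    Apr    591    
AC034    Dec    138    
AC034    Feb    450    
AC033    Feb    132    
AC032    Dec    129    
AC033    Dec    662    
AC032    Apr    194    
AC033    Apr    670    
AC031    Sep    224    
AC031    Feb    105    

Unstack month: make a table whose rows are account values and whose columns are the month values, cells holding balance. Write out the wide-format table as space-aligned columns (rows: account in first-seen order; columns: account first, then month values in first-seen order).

account  Apr  Sep  Dec  Feb
AC034    477  501  138  450
AC032    194  656  129  548
AC031    591  224  73   105
AC033    670  648  662  132

Columns: account plus the 4 distinct month values (Apr, Sep, Dec, Feb).
For example, row AC034 column Apr takes balance=477 from the long row (AC034, Apr).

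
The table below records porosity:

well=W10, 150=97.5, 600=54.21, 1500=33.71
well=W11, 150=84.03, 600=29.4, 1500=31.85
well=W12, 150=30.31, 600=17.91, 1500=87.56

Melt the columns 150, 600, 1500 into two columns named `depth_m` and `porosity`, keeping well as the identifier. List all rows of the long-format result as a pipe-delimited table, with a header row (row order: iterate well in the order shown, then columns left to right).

Each (well, column) pair becomes one row: 3 × 3 = 9 rows.
For example, (W10, 150) → porosity=97.5.

| well | depth_m | porosity |
| W10 | 150 | 97.5 |
| W10 | 600 | 54.21 |
| W10 | 1500 | 33.71 |
| W11 | 150 | 84.03 |
| W11 | 600 | 29.4 |
| W11 | 1500 | 31.85 |
| W12 | 150 | 30.31 |
| W12 | 600 | 17.91 |
| W12 | 1500 | 87.56 |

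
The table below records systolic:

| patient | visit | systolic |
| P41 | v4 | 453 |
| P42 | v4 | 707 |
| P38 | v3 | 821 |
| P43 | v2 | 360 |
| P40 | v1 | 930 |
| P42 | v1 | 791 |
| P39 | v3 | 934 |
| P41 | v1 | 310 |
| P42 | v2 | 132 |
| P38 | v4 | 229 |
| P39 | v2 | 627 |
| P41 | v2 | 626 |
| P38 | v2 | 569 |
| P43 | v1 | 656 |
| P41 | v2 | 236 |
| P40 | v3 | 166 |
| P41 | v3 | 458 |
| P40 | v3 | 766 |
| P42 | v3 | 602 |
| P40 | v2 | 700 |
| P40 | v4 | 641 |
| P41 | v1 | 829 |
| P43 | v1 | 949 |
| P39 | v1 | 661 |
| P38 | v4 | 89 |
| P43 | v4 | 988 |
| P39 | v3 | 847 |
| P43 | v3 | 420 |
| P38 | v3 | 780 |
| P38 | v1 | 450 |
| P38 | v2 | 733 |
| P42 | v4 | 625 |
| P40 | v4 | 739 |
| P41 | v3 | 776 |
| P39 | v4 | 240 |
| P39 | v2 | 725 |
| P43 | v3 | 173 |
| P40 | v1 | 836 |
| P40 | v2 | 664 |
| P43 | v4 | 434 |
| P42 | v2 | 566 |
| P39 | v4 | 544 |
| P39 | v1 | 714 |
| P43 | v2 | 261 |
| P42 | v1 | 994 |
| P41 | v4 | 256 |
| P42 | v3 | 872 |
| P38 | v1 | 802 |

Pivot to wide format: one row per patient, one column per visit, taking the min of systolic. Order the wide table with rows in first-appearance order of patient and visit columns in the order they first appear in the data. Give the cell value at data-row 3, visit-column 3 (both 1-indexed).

569

With rows in first-appearance order of patient, row 3 is patient=P38. visit columns in first-appearance order: v4, v3, v2, v1; column 3 is v2.
Long rows with patient=P38, visit=v2: min(569, 733) = 569.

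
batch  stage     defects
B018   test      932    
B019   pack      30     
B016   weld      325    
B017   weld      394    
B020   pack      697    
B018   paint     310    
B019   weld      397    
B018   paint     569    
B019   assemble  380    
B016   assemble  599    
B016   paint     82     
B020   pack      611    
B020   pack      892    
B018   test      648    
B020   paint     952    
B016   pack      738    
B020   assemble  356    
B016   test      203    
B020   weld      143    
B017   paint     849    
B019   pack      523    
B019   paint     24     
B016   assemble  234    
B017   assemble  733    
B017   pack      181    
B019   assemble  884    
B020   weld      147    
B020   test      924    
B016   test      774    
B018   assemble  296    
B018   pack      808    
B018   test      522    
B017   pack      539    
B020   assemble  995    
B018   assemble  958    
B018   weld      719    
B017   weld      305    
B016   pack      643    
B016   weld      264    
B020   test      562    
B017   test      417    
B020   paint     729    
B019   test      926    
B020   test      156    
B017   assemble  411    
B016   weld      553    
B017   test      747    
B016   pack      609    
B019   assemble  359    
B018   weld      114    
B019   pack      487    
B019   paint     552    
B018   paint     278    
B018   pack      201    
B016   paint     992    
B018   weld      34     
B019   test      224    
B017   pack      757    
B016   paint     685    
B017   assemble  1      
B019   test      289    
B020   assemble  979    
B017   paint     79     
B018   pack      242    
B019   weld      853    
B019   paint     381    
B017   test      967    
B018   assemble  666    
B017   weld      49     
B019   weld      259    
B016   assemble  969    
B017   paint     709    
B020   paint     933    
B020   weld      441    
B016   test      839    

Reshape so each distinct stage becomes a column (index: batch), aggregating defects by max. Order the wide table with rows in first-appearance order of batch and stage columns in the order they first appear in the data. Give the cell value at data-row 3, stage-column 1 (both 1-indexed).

With rows in first-appearance order of batch, row 3 is batch=B016. stage columns in first-appearance order: test, pack, weld, paint, assemble; column 1 is test.
Long rows with batch=B016, stage=test: max(203, 774, 839) = 839.

839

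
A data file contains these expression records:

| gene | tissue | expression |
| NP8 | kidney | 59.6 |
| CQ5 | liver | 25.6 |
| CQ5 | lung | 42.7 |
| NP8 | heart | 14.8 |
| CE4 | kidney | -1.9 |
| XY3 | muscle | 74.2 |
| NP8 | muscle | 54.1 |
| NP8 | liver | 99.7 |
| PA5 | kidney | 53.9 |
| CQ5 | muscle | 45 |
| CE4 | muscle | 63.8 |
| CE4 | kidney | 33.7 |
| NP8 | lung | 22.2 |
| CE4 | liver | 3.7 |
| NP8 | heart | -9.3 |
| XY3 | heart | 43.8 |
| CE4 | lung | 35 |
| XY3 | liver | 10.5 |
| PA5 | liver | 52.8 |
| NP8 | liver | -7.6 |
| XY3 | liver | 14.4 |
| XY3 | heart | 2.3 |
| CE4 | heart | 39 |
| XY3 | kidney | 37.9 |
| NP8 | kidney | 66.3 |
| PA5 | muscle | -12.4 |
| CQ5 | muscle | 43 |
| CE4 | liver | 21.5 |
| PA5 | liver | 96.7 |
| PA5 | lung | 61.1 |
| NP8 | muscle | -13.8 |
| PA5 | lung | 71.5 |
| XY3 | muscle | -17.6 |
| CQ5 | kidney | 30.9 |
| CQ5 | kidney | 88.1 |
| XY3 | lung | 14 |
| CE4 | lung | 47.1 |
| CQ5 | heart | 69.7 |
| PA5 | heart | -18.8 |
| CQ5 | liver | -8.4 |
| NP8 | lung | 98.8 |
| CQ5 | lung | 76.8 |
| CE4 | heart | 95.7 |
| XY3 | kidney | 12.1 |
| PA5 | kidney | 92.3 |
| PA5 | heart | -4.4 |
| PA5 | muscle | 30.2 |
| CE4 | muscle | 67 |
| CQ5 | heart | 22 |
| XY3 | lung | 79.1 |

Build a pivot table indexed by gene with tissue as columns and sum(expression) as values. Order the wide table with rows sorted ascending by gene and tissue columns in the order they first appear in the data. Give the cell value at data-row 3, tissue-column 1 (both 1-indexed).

With rows sorted ascending by gene, row 3 is gene=NP8. tissue columns in first-appearance order: kidney, liver, lung, heart, muscle; column 1 is kidney.
Long rows with gene=NP8, tissue=kidney: 59.6 + 66.3 = 125.9.

125.9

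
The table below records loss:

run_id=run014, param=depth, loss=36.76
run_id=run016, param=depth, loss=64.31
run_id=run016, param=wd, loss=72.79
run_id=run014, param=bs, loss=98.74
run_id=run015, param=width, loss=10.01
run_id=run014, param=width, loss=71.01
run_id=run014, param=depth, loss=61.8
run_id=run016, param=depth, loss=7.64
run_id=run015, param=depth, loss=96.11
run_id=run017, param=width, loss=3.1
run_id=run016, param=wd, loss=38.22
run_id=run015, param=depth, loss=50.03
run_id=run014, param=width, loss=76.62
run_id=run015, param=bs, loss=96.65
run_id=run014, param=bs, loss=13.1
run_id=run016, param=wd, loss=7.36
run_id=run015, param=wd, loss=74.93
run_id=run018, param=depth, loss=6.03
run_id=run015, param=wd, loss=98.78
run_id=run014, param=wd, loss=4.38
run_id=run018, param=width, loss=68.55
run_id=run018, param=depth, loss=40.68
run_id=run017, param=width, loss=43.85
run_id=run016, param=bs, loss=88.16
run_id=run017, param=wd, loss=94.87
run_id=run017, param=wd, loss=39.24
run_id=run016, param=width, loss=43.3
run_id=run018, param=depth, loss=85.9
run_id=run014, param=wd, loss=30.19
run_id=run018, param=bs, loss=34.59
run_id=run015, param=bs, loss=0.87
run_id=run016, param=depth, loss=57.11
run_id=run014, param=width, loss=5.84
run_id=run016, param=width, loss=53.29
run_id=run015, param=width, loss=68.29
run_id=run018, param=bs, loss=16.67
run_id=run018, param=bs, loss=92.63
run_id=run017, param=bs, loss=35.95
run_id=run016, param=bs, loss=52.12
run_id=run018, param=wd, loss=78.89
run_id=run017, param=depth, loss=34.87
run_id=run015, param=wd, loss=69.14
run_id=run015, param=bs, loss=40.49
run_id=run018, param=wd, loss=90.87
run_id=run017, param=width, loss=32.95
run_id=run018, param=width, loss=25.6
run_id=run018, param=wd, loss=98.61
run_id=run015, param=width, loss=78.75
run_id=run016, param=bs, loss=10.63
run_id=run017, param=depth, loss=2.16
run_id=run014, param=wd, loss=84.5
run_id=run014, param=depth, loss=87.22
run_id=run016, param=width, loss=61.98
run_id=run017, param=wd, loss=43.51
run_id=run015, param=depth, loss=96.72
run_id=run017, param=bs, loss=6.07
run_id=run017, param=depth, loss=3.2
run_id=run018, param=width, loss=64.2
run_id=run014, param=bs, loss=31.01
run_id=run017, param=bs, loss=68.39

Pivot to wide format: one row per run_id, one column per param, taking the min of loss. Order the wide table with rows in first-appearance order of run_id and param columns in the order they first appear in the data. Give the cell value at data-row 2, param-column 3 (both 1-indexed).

10.63

With rows in first-appearance order of run_id, row 2 is run_id=run016. param columns in first-appearance order: depth, wd, bs, width; column 3 is bs.
Long rows with run_id=run016, param=bs: min(88.16, 52.12, 10.63) = 10.63.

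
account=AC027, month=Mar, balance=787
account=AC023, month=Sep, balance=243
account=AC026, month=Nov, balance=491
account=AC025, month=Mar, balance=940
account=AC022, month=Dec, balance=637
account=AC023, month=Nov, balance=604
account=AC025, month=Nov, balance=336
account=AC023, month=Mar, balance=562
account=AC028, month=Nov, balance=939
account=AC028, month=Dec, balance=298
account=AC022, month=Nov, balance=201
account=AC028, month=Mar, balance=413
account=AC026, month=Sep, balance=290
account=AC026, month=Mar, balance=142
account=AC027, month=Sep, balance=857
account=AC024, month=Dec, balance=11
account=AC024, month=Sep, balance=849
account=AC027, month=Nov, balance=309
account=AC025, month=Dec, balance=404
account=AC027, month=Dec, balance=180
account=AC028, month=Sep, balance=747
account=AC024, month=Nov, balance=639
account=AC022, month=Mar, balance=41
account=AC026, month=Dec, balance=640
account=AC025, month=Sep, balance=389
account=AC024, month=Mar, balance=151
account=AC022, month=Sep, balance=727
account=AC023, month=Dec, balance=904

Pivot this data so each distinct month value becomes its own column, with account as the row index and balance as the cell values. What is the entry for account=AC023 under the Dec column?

904

Wide layout: rows indexed by account, columns are the 4 distinct month values (Mar, Sep, Nov, Dec).
Cell (account=AC023, month=Dec) draws from the long row where account=AC023 and month=Dec, which has balance=904.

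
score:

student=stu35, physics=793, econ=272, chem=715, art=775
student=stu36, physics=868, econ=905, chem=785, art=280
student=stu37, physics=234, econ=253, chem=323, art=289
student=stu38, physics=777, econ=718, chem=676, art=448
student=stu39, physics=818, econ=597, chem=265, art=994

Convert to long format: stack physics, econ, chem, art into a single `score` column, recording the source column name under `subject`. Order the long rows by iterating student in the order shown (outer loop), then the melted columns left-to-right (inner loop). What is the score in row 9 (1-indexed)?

234

20 rows total (5 × 4). Row 9: index ⌊(9-1)/4⌋ = 2 into student → stu37; (9-1) mod 4 = 0 into the melted columns → physics.
So row 9 is (stu37, physics, 234); score = 234.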